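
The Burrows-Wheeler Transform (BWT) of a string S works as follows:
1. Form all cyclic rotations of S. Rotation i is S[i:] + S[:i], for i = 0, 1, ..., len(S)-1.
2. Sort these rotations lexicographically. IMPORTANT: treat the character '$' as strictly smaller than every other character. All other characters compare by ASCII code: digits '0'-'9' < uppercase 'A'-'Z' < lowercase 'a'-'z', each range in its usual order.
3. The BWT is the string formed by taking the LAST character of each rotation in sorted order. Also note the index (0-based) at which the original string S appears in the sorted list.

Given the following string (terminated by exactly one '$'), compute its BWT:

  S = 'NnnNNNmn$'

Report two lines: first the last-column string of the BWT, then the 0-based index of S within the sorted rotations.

Answer: nnNN$NmnN
4

Derivation:
All 9 rotations (rotation i = S[i:]+S[:i]):
  rot[0] = NnnNNNmn$
  rot[1] = nnNNNmn$N
  rot[2] = nNNNmn$Nn
  rot[3] = NNNmn$Nnn
  rot[4] = NNmn$NnnN
  rot[5] = Nmn$NnnNN
  rot[6] = mn$NnnNNN
  rot[7] = n$NnnNNNm
  rot[8] = $NnnNNNmn
Sorted (with $ < everything):
  sorted[0] = $NnnNNNmn  (last char: 'n')
  sorted[1] = NNNmn$Nnn  (last char: 'n')
  sorted[2] = NNmn$NnnN  (last char: 'N')
  sorted[3] = Nmn$NnnNN  (last char: 'N')
  sorted[4] = NnnNNNmn$  (last char: '$')
  sorted[5] = mn$NnnNNN  (last char: 'N')
  sorted[6] = n$NnnNNNm  (last char: 'm')
  sorted[7] = nNNNmn$Nn  (last char: 'n')
  sorted[8] = nnNNNmn$N  (last char: 'N')
Last column: nnNN$NmnN
Original string S is at sorted index 4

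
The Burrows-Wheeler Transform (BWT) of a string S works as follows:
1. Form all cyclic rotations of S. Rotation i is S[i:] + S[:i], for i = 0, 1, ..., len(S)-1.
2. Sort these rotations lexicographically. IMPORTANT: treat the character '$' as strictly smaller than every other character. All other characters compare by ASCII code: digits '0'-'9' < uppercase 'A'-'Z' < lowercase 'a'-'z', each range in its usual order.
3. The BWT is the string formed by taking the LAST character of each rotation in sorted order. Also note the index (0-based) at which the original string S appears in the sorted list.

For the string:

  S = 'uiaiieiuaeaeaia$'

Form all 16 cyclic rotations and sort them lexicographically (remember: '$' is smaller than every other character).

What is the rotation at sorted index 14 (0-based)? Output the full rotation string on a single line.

Answer: uaeaeaia$uiaiiei

Derivation:
All 16 rotations (rotation i = S[i:]+S[:i]):
  rot[0] = uiaiieiuaeaeaia$
  rot[1] = iaiieiuaeaeaia$u
  rot[2] = aiieiuaeaeaia$ui
  rot[3] = iieiuaeaeaia$uia
  rot[4] = ieiuaeaeaia$uiai
  rot[5] = eiuaeaeaia$uiaii
  rot[6] = iuaeaeaia$uiaiie
  rot[7] = uaeaeaia$uiaiiei
  rot[8] = aeaeaia$uiaiieiu
  rot[9] = eaeaia$uiaiieiua
  rot[10] = aeaia$uiaiieiuae
  rot[11] = eaia$uiaiieiuaea
  rot[12] = aia$uiaiieiuaeae
  rot[13] = ia$uiaiieiuaeaea
  rot[14] = a$uiaiieiuaeaeai
  rot[15] = $uiaiieiuaeaeaia
Sorted (with $ < everything):
  sorted[0] = $uiaiieiuaeaeaia
  sorted[1] = a$uiaiieiuaeaeai
  sorted[2] = aeaeaia$uiaiieiu
  sorted[3] = aeaia$uiaiieiuae
  sorted[4] = aia$uiaiieiuaeae
  sorted[5] = aiieiuaeaeaia$ui
  sorted[6] = eaeaia$uiaiieiua
  sorted[7] = eaia$uiaiieiuaea
  sorted[8] = eiuaeaeaia$uiaii
  sorted[9] = ia$uiaiieiuaeaea
  sorted[10] = iaiieiuaeaeaia$u
  sorted[11] = ieiuaeaeaia$uiai
  sorted[12] = iieiuaeaeaia$uia
  sorted[13] = iuaeaeaia$uiaiie
  sorted[14] = uaeaeaia$uiaiiei
  sorted[15] = uiaiieiuaeaeaia$
sorted[14] = uaeaeaia$uiaiiei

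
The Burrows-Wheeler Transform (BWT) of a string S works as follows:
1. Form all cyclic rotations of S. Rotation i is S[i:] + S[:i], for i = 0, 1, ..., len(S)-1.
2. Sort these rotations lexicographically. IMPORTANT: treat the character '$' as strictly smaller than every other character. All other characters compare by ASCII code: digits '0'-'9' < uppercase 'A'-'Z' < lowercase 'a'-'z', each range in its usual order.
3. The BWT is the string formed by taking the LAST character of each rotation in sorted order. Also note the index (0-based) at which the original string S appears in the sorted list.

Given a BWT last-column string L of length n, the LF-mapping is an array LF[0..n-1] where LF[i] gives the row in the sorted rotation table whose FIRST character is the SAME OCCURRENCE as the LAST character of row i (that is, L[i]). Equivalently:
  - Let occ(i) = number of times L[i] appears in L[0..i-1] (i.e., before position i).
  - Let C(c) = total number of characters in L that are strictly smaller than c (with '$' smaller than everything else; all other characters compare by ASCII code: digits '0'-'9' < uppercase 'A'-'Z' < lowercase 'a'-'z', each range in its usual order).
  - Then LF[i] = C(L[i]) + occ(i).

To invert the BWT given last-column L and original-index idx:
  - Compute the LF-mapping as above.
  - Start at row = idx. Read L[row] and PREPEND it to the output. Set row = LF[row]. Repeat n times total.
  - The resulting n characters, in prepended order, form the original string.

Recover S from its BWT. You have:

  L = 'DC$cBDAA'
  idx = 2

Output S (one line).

LF mapping: 5 4 0 7 3 6 1 2
Walk LF starting at row 2, prepending L[row]:
  step 1: row=2, L[2]='$', prepend. Next row=LF[2]=0
  step 2: row=0, L[0]='D', prepend. Next row=LF[0]=5
  step 3: row=5, L[5]='D', prepend. Next row=LF[5]=6
  step 4: row=6, L[6]='A', prepend. Next row=LF[6]=1
  step 5: row=1, L[1]='C', prepend. Next row=LF[1]=4
  step 6: row=4, L[4]='B', prepend. Next row=LF[4]=3
  step 7: row=3, L[3]='c', prepend. Next row=LF[3]=7
  step 8: row=7, L[7]='A', prepend. Next row=LF[7]=2
Reversed output: AcBCADD$

Answer: AcBCADD$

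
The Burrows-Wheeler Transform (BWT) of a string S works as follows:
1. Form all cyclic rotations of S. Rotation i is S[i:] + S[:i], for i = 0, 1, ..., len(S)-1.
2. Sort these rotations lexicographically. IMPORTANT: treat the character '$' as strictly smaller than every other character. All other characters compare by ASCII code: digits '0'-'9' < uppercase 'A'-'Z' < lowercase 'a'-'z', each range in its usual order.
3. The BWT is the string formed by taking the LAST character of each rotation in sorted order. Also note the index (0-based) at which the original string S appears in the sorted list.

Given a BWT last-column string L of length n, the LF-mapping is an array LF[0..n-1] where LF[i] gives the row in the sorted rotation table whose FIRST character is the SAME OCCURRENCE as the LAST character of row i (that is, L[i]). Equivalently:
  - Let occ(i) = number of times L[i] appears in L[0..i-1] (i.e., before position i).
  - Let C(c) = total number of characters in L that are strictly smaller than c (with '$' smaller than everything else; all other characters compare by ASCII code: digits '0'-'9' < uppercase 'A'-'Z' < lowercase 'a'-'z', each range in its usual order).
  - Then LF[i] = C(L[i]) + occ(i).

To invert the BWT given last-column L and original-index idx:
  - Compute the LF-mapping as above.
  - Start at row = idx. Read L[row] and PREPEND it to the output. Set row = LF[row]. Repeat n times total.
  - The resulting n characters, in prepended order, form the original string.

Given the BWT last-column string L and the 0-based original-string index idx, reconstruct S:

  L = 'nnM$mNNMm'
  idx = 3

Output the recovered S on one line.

Answer: NmNmnMMn$

Derivation:
LF mapping: 7 8 1 0 5 3 4 2 6
Walk LF starting at row 3, prepending L[row]:
  step 1: row=3, L[3]='$', prepend. Next row=LF[3]=0
  step 2: row=0, L[0]='n', prepend. Next row=LF[0]=7
  step 3: row=7, L[7]='M', prepend. Next row=LF[7]=2
  step 4: row=2, L[2]='M', prepend. Next row=LF[2]=1
  step 5: row=1, L[1]='n', prepend. Next row=LF[1]=8
  step 6: row=8, L[8]='m', prepend. Next row=LF[8]=6
  step 7: row=6, L[6]='N', prepend. Next row=LF[6]=4
  step 8: row=4, L[4]='m', prepend. Next row=LF[4]=5
  step 9: row=5, L[5]='N', prepend. Next row=LF[5]=3
Reversed output: NmNmnMMn$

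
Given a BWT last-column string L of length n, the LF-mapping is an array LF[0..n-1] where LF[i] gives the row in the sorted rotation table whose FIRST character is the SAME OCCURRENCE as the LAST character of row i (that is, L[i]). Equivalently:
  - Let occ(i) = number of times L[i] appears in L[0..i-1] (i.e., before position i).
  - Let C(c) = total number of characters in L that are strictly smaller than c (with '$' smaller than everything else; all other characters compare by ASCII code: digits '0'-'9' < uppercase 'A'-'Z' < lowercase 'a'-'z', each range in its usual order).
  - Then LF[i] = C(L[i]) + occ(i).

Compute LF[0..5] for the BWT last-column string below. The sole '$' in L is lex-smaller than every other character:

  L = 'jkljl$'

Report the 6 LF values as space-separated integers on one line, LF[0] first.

Answer: 1 3 4 2 5 0

Derivation:
Char counts: '$':1, 'j':2, 'k':1, 'l':2
C (first-col start): C('$')=0, C('j')=1, C('k')=3, C('l')=4
L[0]='j': occ=0, LF[0]=C('j')+0=1+0=1
L[1]='k': occ=0, LF[1]=C('k')+0=3+0=3
L[2]='l': occ=0, LF[2]=C('l')+0=4+0=4
L[3]='j': occ=1, LF[3]=C('j')+1=1+1=2
L[4]='l': occ=1, LF[4]=C('l')+1=4+1=5
L[5]='$': occ=0, LF[5]=C('$')+0=0+0=0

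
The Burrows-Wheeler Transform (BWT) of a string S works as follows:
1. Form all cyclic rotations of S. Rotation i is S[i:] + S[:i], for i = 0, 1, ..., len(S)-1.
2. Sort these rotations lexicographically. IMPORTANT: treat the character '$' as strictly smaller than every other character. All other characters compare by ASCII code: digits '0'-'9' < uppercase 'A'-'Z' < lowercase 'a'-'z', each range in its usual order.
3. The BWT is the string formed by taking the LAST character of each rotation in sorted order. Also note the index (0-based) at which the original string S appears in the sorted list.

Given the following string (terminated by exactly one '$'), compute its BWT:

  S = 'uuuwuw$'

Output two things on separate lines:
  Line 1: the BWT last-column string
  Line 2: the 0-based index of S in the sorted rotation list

All 7 rotations (rotation i = S[i:]+S[:i]):
  rot[0] = uuuwuw$
  rot[1] = uuwuw$u
  rot[2] = uwuw$uu
  rot[3] = wuw$uuu
  rot[4] = uw$uuuw
  rot[5] = w$uuuwu
  rot[6] = $uuuwuw
Sorted (with $ < everything):
  sorted[0] = $uuuwuw  (last char: 'w')
  sorted[1] = uuuwuw$  (last char: '$')
  sorted[2] = uuwuw$u  (last char: 'u')
  sorted[3] = uw$uuuw  (last char: 'w')
  sorted[4] = uwuw$uu  (last char: 'u')
  sorted[5] = w$uuuwu  (last char: 'u')
  sorted[6] = wuw$uuu  (last char: 'u')
Last column: w$uwuuu
Original string S is at sorted index 1

Answer: w$uwuuu
1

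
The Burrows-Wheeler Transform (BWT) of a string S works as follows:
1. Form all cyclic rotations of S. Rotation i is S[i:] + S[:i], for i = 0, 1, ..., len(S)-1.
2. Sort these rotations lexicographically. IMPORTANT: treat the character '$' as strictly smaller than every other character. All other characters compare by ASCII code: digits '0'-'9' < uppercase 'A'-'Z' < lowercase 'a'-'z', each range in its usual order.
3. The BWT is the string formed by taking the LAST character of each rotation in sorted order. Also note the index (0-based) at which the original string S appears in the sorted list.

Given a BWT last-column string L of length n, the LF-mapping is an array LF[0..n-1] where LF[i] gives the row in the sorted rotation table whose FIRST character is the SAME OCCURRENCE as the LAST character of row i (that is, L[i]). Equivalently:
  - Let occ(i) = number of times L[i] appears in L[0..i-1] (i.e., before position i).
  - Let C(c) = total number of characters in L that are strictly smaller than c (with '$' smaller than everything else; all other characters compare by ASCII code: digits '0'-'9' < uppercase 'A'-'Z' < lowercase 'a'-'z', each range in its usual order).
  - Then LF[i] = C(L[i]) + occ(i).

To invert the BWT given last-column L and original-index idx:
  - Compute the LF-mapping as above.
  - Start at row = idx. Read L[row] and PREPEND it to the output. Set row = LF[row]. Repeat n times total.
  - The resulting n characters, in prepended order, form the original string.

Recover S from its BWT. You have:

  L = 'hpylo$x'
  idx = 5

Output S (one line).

Answer: xyloph$

Derivation:
LF mapping: 1 4 6 2 3 0 5
Walk LF starting at row 5, prepending L[row]:
  step 1: row=5, L[5]='$', prepend. Next row=LF[5]=0
  step 2: row=0, L[0]='h', prepend. Next row=LF[0]=1
  step 3: row=1, L[1]='p', prepend. Next row=LF[1]=4
  step 4: row=4, L[4]='o', prepend. Next row=LF[4]=3
  step 5: row=3, L[3]='l', prepend. Next row=LF[3]=2
  step 6: row=2, L[2]='y', prepend. Next row=LF[2]=6
  step 7: row=6, L[6]='x', prepend. Next row=LF[6]=5
Reversed output: xyloph$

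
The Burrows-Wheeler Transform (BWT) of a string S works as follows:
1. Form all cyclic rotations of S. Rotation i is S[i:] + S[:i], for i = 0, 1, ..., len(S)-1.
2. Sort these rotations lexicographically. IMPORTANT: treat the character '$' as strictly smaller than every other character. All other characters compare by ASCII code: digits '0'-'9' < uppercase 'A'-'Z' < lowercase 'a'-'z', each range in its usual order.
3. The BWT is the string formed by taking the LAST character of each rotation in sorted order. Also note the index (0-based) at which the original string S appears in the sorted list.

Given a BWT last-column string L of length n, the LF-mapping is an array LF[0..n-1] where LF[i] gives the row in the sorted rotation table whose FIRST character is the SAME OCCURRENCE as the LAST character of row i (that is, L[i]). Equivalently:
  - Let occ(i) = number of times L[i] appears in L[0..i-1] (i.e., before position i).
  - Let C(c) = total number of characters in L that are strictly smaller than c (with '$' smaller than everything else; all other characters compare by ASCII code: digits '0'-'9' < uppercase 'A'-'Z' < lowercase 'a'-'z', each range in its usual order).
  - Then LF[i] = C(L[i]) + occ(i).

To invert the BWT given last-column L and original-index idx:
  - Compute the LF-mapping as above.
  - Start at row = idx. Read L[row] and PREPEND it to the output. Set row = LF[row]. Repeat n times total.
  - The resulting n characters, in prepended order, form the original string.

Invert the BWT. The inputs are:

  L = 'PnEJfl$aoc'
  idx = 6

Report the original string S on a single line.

LF mapping: 3 8 1 2 6 7 0 4 9 5
Walk LF starting at row 6, prepending L[row]:
  step 1: row=6, L[6]='$', prepend. Next row=LF[6]=0
  step 2: row=0, L[0]='P', prepend. Next row=LF[0]=3
  step 3: row=3, L[3]='J', prepend. Next row=LF[3]=2
  step 4: row=2, L[2]='E', prepend. Next row=LF[2]=1
  step 5: row=1, L[1]='n', prepend. Next row=LF[1]=8
  step 6: row=8, L[8]='o', prepend. Next row=LF[8]=9
  step 7: row=9, L[9]='c', prepend. Next row=LF[9]=5
  step 8: row=5, L[5]='l', prepend. Next row=LF[5]=7
  step 9: row=7, L[7]='a', prepend. Next row=LF[7]=4
  step 10: row=4, L[4]='f', prepend. Next row=LF[4]=6
Reversed output: falconEJP$

Answer: falconEJP$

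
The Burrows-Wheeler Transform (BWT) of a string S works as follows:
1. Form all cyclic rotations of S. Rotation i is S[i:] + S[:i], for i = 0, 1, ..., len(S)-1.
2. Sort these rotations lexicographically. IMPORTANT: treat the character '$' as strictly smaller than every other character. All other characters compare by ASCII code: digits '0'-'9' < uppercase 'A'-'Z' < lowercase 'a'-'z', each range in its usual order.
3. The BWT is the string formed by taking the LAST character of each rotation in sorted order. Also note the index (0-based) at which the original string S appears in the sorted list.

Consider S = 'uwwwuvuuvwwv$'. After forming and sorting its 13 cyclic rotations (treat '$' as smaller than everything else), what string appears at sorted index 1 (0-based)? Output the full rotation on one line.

Answer: uuvwwv$uwwwuv

Derivation:
All 13 rotations (rotation i = S[i:]+S[:i]):
  rot[0] = uwwwuvuuvwwv$
  rot[1] = wwwuvuuvwwv$u
  rot[2] = wwuvuuvwwv$uw
  rot[3] = wuvuuvwwv$uww
  rot[4] = uvuuvwwv$uwww
  rot[5] = vuuvwwv$uwwwu
  rot[6] = uuvwwv$uwwwuv
  rot[7] = uvwwv$uwwwuvu
  rot[8] = vwwv$uwwwuvuu
  rot[9] = wwv$uwwwuvuuv
  rot[10] = wv$uwwwuvuuvw
  rot[11] = v$uwwwuvuuvww
  rot[12] = $uwwwuvuuvwwv
Sorted (with $ < everything):
  sorted[0] = $uwwwuvuuvwwv
  sorted[1] = uuvwwv$uwwwuv
  sorted[2] = uvuuvwwv$uwww
  sorted[3] = uvwwv$uwwwuvu
  sorted[4] = uwwwuvuuvwwv$
  sorted[5] = v$uwwwuvuuvww
  sorted[6] = vuuvwwv$uwwwu
  sorted[7] = vwwv$uwwwuvuu
  sorted[8] = wuvuuvwwv$uww
  sorted[9] = wv$uwwwuvuuvw
  sorted[10] = wwuvuuvwwv$uw
  sorted[11] = wwv$uwwwuvuuv
  sorted[12] = wwwuvuuvwwv$u
sorted[1] = uuvwwv$uwwwuv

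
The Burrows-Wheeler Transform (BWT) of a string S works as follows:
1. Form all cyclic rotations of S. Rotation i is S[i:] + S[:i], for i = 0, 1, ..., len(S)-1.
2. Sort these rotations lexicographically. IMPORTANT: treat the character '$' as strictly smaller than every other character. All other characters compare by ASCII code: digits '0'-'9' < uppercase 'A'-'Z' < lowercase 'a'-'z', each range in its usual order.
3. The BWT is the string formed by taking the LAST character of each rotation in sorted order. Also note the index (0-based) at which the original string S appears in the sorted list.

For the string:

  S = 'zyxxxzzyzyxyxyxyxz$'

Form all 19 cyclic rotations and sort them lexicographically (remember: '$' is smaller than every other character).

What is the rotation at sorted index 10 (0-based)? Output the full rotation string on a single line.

All 19 rotations (rotation i = S[i:]+S[:i]):
  rot[0] = zyxxxzzyzyxyxyxyxz$
  rot[1] = yxxxzzyzyxyxyxyxz$z
  rot[2] = xxxzzyzyxyxyxyxz$zy
  rot[3] = xxzzyzyxyxyxyxz$zyx
  rot[4] = xzzyzyxyxyxyxz$zyxx
  rot[5] = zzyzyxyxyxyxz$zyxxx
  rot[6] = zyzyxyxyxyxz$zyxxxz
  rot[7] = yzyxyxyxyxz$zyxxxzz
  rot[8] = zyxyxyxyxz$zyxxxzzy
  rot[9] = yxyxyxyxz$zyxxxzzyz
  rot[10] = xyxyxyxz$zyxxxzzyzy
  rot[11] = yxyxyxz$zyxxxzzyzyx
  rot[12] = xyxyxz$zyxxxzzyzyxy
  rot[13] = yxyxz$zyxxxzzyzyxyx
  rot[14] = xyxz$zyxxxzzyzyxyxy
  rot[15] = yxz$zyxxxzzyzyxyxyx
  rot[16] = xz$zyxxxzzyzyxyxyxy
  rot[17] = z$zyxxxzzyzyxyxyxyx
  rot[18] = $zyxxxzzyzyxyxyxyxz
Sorted (with $ < everything):
  sorted[0] = $zyxxxzzyzyxyxyxyxz
  sorted[1] = xxxzzyzyxyxyxyxz$zy
  sorted[2] = xxzzyzyxyxyxyxz$zyx
  sorted[3] = xyxyxyxz$zyxxxzzyzy
  sorted[4] = xyxyxz$zyxxxzzyzyxy
  sorted[5] = xyxz$zyxxxzzyzyxyxy
  sorted[6] = xz$zyxxxzzyzyxyxyxy
  sorted[7] = xzzyzyxyxyxyxz$zyxx
  sorted[8] = yxxxzzyzyxyxyxyxz$z
  sorted[9] = yxyxyxyxz$zyxxxzzyz
  sorted[10] = yxyxyxz$zyxxxzzyzyx
  sorted[11] = yxyxz$zyxxxzzyzyxyx
  sorted[12] = yxz$zyxxxzzyzyxyxyx
  sorted[13] = yzyxyxyxyxz$zyxxxzz
  sorted[14] = z$zyxxxzzyzyxyxyxyx
  sorted[15] = zyxxxzzyzyxyxyxyxz$
  sorted[16] = zyxyxyxyxz$zyxxxzzy
  sorted[17] = zyzyxyxyxyxz$zyxxxz
  sorted[18] = zzyzyxyxyxyxz$zyxxx
sorted[10] = yxyxyxz$zyxxxzzyzyx

Answer: yxyxyxz$zyxxxzzyzyx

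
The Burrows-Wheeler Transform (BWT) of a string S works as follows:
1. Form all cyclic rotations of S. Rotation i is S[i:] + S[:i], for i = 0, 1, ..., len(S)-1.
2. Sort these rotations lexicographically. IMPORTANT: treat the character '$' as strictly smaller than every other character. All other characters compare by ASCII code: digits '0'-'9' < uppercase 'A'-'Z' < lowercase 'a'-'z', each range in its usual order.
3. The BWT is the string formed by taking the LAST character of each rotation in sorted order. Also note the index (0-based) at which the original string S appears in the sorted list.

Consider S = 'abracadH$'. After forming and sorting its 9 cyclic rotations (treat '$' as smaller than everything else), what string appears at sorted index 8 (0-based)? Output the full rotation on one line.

Answer: racadH$ab

Derivation:
All 9 rotations (rotation i = S[i:]+S[:i]):
  rot[0] = abracadH$
  rot[1] = bracadH$a
  rot[2] = racadH$ab
  rot[3] = acadH$abr
  rot[4] = cadH$abra
  rot[5] = adH$abrac
  rot[6] = dH$abraca
  rot[7] = H$abracad
  rot[8] = $abracadH
Sorted (with $ < everything):
  sorted[0] = $abracadH
  sorted[1] = H$abracad
  sorted[2] = abracadH$
  sorted[3] = acadH$abr
  sorted[4] = adH$abrac
  sorted[5] = bracadH$a
  sorted[6] = cadH$abra
  sorted[7] = dH$abraca
  sorted[8] = racadH$ab
sorted[8] = racadH$ab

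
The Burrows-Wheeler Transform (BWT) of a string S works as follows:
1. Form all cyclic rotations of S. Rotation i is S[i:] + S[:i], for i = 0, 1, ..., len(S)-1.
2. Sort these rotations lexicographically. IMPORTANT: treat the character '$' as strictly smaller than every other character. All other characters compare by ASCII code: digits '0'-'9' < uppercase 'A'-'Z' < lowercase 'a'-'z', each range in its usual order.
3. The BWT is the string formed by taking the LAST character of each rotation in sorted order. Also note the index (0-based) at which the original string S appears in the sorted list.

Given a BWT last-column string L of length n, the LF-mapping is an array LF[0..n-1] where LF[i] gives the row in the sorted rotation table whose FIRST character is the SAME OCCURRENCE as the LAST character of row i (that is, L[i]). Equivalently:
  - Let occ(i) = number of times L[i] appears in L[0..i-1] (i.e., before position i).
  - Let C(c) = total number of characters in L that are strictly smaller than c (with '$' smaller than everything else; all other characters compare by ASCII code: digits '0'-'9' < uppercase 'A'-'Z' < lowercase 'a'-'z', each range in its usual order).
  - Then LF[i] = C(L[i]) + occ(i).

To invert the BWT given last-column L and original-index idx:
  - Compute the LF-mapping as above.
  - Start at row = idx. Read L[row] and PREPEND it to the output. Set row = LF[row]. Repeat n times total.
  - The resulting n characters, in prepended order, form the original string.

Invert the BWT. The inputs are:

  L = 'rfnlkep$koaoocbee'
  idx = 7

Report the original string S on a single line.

LF mapping: 16 7 11 10 8 4 15 0 9 12 1 13 14 3 2 5 6
Walk LF starting at row 7, prepending L[row]:
  step 1: row=7, L[7]='$', prepend. Next row=LF[7]=0
  step 2: row=0, L[0]='r', prepend. Next row=LF[0]=16
  step 3: row=16, L[16]='e', prepend. Next row=LF[16]=6
  step 4: row=6, L[6]='p', prepend. Next row=LF[6]=15
  step 5: row=15, L[15]='e', prepend. Next row=LF[15]=5
  step 6: row=5, L[5]='e', prepend. Next row=LF[5]=4
  step 7: row=4, L[4]='k', prepend. Next row=LF[4]=8
  step 8: row=8, L[8]='k', prepend. Next row=LF[8]=9
  step 9: row=9, L[9]='o', prepend. Next row=LF[9]=12
  step 10: row=12, L[12]='o', prepend. Next row=LF[12]=14
  step 11: row=14, L[14]='b', prepend. Next row=LF[14]=2
  step 12: row=2, L[2]='n', prepend. Next row=LF[2]=11
  step 13: row=11, L[11]='o', prepend. Next row=LF[11]=13
  step 14: row=13, L[13]='c', prepend. Next row=LF[13]=3
  step 15: row=3, L[3]='l', prepend. Next row=LF[3]=10
  step 16: row=10, L[10]='a', prepend. Next row=LF[10]=1
  step 17: row=1, L[1]='f', prepend. Next row=LF[1]=7
Reversed output: falconbookkeeper$

Answer: falconbookkeeper$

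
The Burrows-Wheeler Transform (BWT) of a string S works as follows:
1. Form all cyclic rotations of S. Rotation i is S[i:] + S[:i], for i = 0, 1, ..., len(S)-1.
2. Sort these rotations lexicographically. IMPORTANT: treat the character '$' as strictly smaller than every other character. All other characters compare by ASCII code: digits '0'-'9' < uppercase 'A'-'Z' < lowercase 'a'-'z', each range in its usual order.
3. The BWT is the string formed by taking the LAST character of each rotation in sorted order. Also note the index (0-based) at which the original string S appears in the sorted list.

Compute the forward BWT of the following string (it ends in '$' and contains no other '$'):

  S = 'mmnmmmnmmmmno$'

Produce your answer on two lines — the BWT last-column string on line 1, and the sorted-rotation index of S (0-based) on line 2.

Answer: onnmm$mmmmmmmn
5

Derivation:
All 14 rotations (rotation i = S[i:]+S[:i]):
  rot[0] = mmnmmmnmmmmno$
  rot[1] = mnmmmnmmmmno$m
  rot[2] = nmmmnmmmmno$mm
  rot[3] = mmmnmmmmno$mmn
  rot[4] = mmnmmmmno$mmnm
  rot[5] = mnmmmmno$mmnmm
  rot[6] = nmmmmno$mmnmmm
  rot[7] = mmmmno$mmnmmmn
  rot[8] = mmmno$mmnmmmnm
  rot[9] = mmno$mmnmmmnmm
  rot[10] = mno$mmnmmmnmmm
  rot[11] = no$mmnmmmnmmmm
  rot[12] = o$mmnmmmnmmmmn
  rot[13] = $mmnmmmnmmmmno
Sorted (with $ < everything):
  sorted[0] = $mmnmmmnmmmmno  (last char: 'o')
  sorted[1] = mmmmno$mmnmmmn  (last char: 'n')
  sorted[2] = mmmnmmmmno$mmn  (last char: 'n')
  sorted[3] = mmmno$mmnmmmnm  (last char: 'm')
  sorted[4] = mmnmmmmno$mmnm  (last char: 'm')
  sorted[5] = mmnmmmnmmmmno$  (last char: '$')
  sorted[6] = mmno$mmnmmmnmm  (last char: 'm')
  sorted[7] = mnmmmmno$mmnmm  (last char: 'm')
  sorted[8] = mnmmmnmmmmno$m  (last char: 'm')
  sorted[9] = mno$mmnmmmnmmm  (last char: 'm')
  sorted[10] = nmmmmno$mmnmmm  (last char: 'm')
  sorted[11] = nmmmnmmmmno$mm  (last char: 'm')
  sorted[12] = no$mmnmmmnmmmm  (last char: 'm')
  sorted[13] = o$mmnmmmnmmmmn  (last char: 'n')
Last column: onnmm$mmmmmmmn
Original string S is at sorted index 5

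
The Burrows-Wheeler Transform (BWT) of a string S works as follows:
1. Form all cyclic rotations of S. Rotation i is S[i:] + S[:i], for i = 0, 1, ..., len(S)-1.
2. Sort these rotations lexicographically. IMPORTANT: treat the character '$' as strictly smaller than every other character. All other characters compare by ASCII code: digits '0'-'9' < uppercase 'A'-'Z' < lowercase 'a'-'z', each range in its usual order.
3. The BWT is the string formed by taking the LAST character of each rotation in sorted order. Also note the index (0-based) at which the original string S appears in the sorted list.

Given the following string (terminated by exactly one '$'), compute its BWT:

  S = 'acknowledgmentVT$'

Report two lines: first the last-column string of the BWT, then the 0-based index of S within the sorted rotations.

Answer: TVt$aelmdcwgkenno
3

Derivation:
All 17 rotations (rotation i = S[i:]+S[:i]):
  rot[0] = acknowledgmentVT$
  rot[1] = cknowledgmentVT$a
  rot[2] = knowledgmentVT$ac
  rot[3] = nowledgmentVT$ack
  rot[4] = owledgmentVT$ackn
  rot[5] = wledgmentVT$ackno
  rot[6] = ledgmentVT$acknow
  rot[7] = edgmentVT$acknowl
  rot[8] = dgmentVT$acknowle
  rot[9] = gmentVT$acknowled
  rot[10] = mentVT$acknowledg
  rot[11] = entVT$acknowledgm
  rot[12] = ntVT$acknowledgme
  rot[13] = tVT$acknowledgmen
  rot[14] = VT$acknowledgment
  rot[15] = T$acknowledgmentV
  rot[16] = $acknowledgmentVT
Sorted (with $ < everything):
  sorted[0] = $acknowledgmentVT  (last char: 'T')
  sorted[1] = T$acknowledgmentV  (last char: 'V')
  sorted[2] = VT$acknowledgment  (last char: 't')
  sorted[3] = acknowledgmentVT$  (last char: '$')
  sorted[4] = cknowledgmentVT$a  (last char: 'a')
  sorted[5] = dgmentVT$acknowle  (last char: 'e')
  sorted[6] = edgmentVT$acknowl  (last char: 'l')
  sorted[7] = entVT$acknowledgm  (last char: 'm')
  sorted[8] = gmentVT$acknowled  (last char: 'd')
  sorted[9] = knowledgmentVT$ac  (last char: 'c')
  sorted[10] = ledgmentVT$acknow  (last char: 'w')
  sorted[11] = mentVT$acknowledg  (last char: 'g')
  sorted[12] = nowledgmentVT$ack  (last char: 'k')
  sorted[13] = ntVT$acknowledgme  (last char: 'e')
  sorted[14] = owledgmentVT$ackn  (last char: 'n')
  sorted[15] = tVT$acknowledgmen  (last char: 'n')
  sorted[16] = wledgmentVT$ackno  (last char: 'o')
Last column: TVt$aelmdcwgkenno
Original string S is at sorted index 3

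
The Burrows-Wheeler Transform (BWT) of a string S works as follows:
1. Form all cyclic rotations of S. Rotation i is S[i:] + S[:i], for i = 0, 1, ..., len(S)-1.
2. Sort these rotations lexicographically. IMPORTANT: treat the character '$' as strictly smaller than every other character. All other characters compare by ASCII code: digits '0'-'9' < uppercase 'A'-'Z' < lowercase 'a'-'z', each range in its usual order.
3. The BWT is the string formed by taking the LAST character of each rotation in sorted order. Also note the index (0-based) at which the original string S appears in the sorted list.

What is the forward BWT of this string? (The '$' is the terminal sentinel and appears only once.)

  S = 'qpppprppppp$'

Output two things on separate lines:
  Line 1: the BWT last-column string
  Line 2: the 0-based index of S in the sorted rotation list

All 12 rotations (rotation i = S[i:]+S[:i]):
  rot[0] = qpppprppppp$
  rot[1] = pppprppppp$q
  rot[2] = ppprppppp$qp
  rot[3] = pprppppp$qpp
  rot[4] = prppppp$qppp
  rot[5] = rppppp$qpppp
  rot[6] = ppppp$qppppr
  rot[7] = pppp$qpppprp
  rot[8] = ppp$qpppprpp
  rot[9] = pp$qpppprppp
  rot[10] = p$qpppprpppp
  rot[11] = $qpppprppppp
Sorted (with $ < everything):
  sorted[0] = $qpppprppppp  (last char: 'p')
  sorted[1] = p$qpppprpppp  (last char: 'p')
  sorted[2] = pp$qpppprppp  (last char: 'p')
  sorted[3] = ppp$qpppprpp  (last char: 'p')
  sorted[4] = pppp$qpppprp  (last char: 'p')
  sorted[5] = ppppp$qppppr  (last char: 'r')
  sorted[6] = pppprppppp$q  (last char: 'q')
  sorted[7] = ppprppppp$qp  (last char: 'p')
  sorted[8] = pprppppp$qpp  (last char: 'p')
  sorted[9] = prppppp$qppp  (last char: 'p')
  sorted[10] = qpppprppppp$  (last char: '$')
  sorted[11] = rppppp$qpppp  (last char: 'p')
Last column: ppppprqppp$p
Original string S is at sorted index 10

Answer: ppppprqppp$p
10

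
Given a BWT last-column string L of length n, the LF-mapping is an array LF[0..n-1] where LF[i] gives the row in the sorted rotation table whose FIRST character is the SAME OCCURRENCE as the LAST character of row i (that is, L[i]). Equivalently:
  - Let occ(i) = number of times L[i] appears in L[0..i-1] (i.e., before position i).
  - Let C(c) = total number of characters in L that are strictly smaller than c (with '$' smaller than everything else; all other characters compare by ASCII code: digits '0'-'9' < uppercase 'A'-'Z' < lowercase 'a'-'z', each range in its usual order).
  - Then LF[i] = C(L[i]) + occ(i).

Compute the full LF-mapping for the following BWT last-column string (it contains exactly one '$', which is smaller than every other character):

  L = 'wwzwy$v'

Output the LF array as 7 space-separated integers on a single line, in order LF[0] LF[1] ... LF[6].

Char counts: '$':1, 'v':1, 'w':3, 'y':1, 'z':1
C (first-col start): C('$')=0, C('v')=1, C('w')=2, C('y')=5, C('z')=6
L[0]='w': occ=0, LF[0]=C('w')+0=2+0=2
L[1]='w': occ=1, LF[1]=C('w')+1=2+1=3
L[2]='z': occ=0, LF[2]=C('z')+0=6+0=6
L[3]='w': occ=2, LF[3]=C('w')+2=2+2=4
L[4]='y': occ=0, LF[4]=C('y')+0=5+0=5
L[5]='$': occ=0, LF[5]=C('$')+0=0+0=0
L[6]='v': occ=0, LF[6]=C('v')+0=1+0=1

Answer: 2 3 6 4 5 0 1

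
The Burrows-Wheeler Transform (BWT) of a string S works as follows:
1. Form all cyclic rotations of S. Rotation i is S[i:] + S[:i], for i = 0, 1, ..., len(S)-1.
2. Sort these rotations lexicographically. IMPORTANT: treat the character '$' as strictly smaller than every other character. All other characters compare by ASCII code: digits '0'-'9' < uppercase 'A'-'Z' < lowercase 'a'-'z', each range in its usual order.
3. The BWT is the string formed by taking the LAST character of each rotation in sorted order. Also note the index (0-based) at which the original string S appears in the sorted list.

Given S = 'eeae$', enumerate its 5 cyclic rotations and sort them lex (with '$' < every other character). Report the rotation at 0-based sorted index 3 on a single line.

Answer: eae$e

Derivation:
All 5 rotations (rotation i = S[i:]+S[:i]):
  rot[0] = eeae$
  rot[1] = eae$e
  rot[2] = ae$ee
  rot[3] = e$eea
  rot[4] = $eeae
Sorted (with $ < everything):
  sorted[0] = $eeae
  sorted[1] = ae$ee
  sorted[2] = e$eea
  sorted[3] = eae$e
  sorted[4] = eeae$
sorted[3] = eae$e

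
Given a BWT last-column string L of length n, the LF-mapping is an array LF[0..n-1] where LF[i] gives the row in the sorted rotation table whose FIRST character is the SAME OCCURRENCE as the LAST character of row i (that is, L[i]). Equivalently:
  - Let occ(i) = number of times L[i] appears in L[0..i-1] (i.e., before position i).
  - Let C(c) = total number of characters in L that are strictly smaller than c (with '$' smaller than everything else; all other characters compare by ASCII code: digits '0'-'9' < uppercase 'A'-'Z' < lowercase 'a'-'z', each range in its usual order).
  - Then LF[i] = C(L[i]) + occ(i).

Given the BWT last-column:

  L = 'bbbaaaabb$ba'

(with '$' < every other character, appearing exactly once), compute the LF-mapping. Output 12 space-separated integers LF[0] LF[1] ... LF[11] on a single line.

Char counts: '$':1, 'a':5, 'b':6
C (first-col start): C('$')=0, C('a')=1, C('b')=6
L[0]='b': occ=0, LF[0]=C('b')+0=6+0=6
L[1]='b': occ=1, LF[1]=C('b')+1=6+1=7
L[2]='b': occ=2, LF[2]=C('b')+2=6+2=8
L[3]='a': occ=0, LF[3]=C('a')+0=1+0=1
L[4]='a': occ=1, LF[4]=C('a')+1=1+1=2
L[5]='a': occ=2, LF[5]=C('a')+2=1+2=3
L[6]='a': occ=3, LF[6]=C('a')+3=1+3=4
L[7]='b': occ=3, LF[7]=C('b')+3=6+3=9
L[8]='b': occ=4, LF[8]=C('b')+4=6+4=10
L[9]='$': occ=0, LF[9]=C('$')+0=0+0=0
L[10]='b': occ=5, LF[10]=C('b')+5=6+5=11
L[11]='a': occ=4, LF[11]=C('a')+4=1+4=5

Answer: 6 7 8 1 2 3 4 9 10 0 11 5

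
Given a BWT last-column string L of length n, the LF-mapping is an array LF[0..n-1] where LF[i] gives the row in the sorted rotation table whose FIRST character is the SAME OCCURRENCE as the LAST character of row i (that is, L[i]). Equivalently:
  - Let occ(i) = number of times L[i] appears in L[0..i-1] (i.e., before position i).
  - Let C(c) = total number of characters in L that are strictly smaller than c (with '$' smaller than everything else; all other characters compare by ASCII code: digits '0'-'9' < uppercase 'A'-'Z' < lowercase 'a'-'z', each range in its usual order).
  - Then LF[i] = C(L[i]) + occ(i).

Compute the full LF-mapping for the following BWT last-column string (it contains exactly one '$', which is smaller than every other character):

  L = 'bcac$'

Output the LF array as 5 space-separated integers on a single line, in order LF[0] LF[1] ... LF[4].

Answer: 2 3 1 4 0

Derivation:
Char counts: '$':1, 'a':1, 'b':1, 'c':2
C (first-col start): C('$')=0, C('a')=1, C('b')=2, C('c')=3
L[0]='b': occ=0, LF[0]=C('b')+0=2+0=2
L[1]='c': occ=0, LF[1]=C('c')+0=3+0=3
L[2]='a': occ=0, LF[2]=C('a')+0=1+0=1
L[3]='c': occ=1, LF[3]=C('c')+1=3+1=4
L[4]='$': occ=0, LF[4]=C('$')+0=0+0=0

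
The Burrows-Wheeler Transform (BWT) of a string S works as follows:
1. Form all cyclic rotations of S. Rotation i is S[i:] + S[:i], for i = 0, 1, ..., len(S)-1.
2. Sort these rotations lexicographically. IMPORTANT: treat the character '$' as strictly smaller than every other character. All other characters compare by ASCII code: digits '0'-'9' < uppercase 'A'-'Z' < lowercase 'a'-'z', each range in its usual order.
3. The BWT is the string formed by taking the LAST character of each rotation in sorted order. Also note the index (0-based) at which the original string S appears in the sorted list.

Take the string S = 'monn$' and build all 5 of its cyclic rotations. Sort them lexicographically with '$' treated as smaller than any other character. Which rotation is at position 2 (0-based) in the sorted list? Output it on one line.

Answer: n$mon

Derivation:
All 5 rotations (rotation i = S[i:]+S[:i]):
  rot[0] = monn$
  rot[1] = onn$m
  rot[2] = nn$mo
  rot[3] = n$mon
  rot[4] = $monn
Sorted (with $ < everything):
  sorted[0] = $monn
  sorted[1] = monn$
  sorted[2] = n$mon
  sorted[3] = nn$mo
  sorted[4] = onn$m
sorted[2] = n$mon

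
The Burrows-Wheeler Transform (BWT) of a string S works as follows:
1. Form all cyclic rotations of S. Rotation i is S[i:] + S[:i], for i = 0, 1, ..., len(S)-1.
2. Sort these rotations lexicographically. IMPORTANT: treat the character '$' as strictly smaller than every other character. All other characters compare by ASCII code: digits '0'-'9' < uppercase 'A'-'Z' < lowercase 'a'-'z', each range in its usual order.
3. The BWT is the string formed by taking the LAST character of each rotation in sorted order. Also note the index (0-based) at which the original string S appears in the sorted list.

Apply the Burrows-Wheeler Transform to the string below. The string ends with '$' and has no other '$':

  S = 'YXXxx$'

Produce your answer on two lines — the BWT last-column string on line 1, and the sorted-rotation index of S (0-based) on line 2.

Answer: xYX$xX
3

Derivation:
All 6 rotations (rotation i = S[i:]+S[:i]):
  rot[0] = YXXxx$
  rot[1] = XXxx$Y
  rot[2] = Xxx$YX
  rot[3] = xx$YXX
  rot[4] = x$YXXx
  rot[5] = $YXXxx
Sorted (with $ < everything):
  sorted[0] = $YXXxx  (last char: 'x')
  sorted[1] = XXxx$Y  (last char: 'Y')
  sorted[2] = Xxx$YX  (last char: 'X')
  sorted[3] = YXXxx$  (last char: '$')
  sorted[4] = x$YXXx  (last char: 'x')
  sorted[5] = xx$YXX  (last char: 'X')
Last column: xYX$xX
Original string S is at sorted index 3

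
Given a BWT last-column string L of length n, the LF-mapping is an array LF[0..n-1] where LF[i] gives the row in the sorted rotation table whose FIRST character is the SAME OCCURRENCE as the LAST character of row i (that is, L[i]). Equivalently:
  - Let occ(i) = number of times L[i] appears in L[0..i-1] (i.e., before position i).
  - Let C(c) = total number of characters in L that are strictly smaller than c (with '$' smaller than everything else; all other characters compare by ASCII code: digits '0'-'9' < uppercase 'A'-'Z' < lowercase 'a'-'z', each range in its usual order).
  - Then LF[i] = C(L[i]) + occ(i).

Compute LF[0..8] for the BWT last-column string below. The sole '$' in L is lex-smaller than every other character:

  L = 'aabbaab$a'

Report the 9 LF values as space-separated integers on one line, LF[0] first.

Answer: 1 2 6 7 3 4 8 0 5

Derivation:
Char counts: '$':1, 'a':5, 'b':3
C (first-col start): C('$')=0, C('a')=1, C('b')=6
L[0]='a': occ=0, LF[0]=C('a')+0=1+0=1
L[1]='a': occ=1, LF[1]=C('a')+1=1+1=2
L[2]='b': occ=0, LF[2]=C('b')+0=6+0=6
L[3]='b': occ=1, LF[3]=C('b')+1=6+1=7
L[4]='a': occ=2, LF[4]=C('a')+2=1+2=3
L[5]='a': occ=3, LF[5]=C('a')+3=1+3=4
L[6]='b': occ=2, LF[6]=C('b')+2=6+2=8
L[7]='$': occ=0, LF[7]=C('$')+0=0+0=0
L[8]='a': occ=4, LF[8]=C('a')+4=1+4=5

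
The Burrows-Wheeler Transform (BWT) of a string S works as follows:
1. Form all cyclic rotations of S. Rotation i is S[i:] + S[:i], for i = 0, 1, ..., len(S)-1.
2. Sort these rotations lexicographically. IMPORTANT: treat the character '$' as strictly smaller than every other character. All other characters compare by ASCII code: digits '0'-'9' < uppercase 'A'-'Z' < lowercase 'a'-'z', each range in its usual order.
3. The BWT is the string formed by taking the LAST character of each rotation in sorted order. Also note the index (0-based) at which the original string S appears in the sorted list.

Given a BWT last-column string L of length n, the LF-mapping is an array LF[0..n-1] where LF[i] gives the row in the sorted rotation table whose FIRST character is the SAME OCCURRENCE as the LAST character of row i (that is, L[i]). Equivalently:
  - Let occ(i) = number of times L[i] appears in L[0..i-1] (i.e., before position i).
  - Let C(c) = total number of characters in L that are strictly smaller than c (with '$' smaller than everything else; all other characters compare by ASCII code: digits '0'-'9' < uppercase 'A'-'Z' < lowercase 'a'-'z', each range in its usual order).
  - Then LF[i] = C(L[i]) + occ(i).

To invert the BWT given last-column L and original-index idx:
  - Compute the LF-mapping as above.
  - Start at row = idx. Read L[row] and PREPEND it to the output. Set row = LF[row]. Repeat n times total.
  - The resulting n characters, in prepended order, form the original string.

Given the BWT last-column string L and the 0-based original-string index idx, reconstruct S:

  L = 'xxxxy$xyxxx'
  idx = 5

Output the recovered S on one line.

LF mapping: 1 2 3 4 9 0 5 10 6 7 8
Walk LF starting at row 5, prepending L[row]:
  step 1: row=5, L[5]='$', prepend. Next row=LF[5]=0
  step 2: row=0, L[0]='x', prepend. Next row=LF[0]=1
  step 3: row=1, L[1]='x', prepend. Next row=LF[1]=2
  step 4: row=2, L[2]='x', prepend. Next row=LF[2]=3
  step 5: row=3, L[3]='x', prepend. Next row=LF[3]=4
  step 6: row=4, L[4]='y', prepend. Next row=LF[4]=9
  step 7: row=9, L[9]='x', prepend. Next row=LF[9]=7
  step 8: row=7, L[7]='y', prepend. Next row=LF[7]=10
  step 9: row=10, L[10]='x', prepend. Next row=LF[10]=8
  step 10: row=8, L[8]='x', prepend. Next row=LF[8]=6
  step 11: row=6, L[6]='x', prepend. Next row=LF[6]=5
Reversed output: xxxyxyxxxx$

Answer: xxxyxyxxxx$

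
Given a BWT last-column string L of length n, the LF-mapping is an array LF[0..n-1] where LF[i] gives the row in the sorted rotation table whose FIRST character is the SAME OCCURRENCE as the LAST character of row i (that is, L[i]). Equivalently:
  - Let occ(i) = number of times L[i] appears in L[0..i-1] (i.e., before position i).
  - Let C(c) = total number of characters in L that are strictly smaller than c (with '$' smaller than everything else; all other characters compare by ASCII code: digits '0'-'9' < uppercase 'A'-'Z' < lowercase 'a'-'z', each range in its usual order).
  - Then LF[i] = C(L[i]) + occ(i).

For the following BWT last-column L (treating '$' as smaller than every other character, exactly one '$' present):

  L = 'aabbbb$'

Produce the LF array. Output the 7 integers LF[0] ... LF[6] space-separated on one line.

Char counts: '$':1, 'a':2, 'b':4
C (first-col start): C('$')=0, C('a')=1, C('b')=3
L[0]='a': occ=0, LF[0]=C('a')+0=1+0=1
L[1]='a': occ=1, LF[1]=C('a')+1=1+1=2
L[2]='b': occ=0, LF[2]=C('b')+0=3+0=3
L[3]='b': occ=1, LF[3]=C('b')+1=3+1=4
L[4]='b': occ=2, LF[4]=C('b')+2=3+2=5
L[5]='b': occ=3, LF[5]=C('b')+3=3+3=6
L[6]='$': occ=0, LF[6]=C('$')+0=0+0=0

Answer: 1 2 3 4 5 6 0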